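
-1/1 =-1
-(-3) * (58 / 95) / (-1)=-174 / 95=-1.83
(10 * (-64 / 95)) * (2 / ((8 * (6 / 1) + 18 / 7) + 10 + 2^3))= -56 / 285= -0.20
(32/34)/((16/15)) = 15/17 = 0.88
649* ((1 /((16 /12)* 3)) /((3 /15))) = 3245 /4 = 811.25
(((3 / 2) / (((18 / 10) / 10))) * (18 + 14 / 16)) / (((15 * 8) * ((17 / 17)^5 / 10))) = 3775 / 288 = 13.11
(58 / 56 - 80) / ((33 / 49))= -469 / 4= -117.25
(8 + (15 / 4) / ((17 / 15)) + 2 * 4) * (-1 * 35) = -45955 / 68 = -675.81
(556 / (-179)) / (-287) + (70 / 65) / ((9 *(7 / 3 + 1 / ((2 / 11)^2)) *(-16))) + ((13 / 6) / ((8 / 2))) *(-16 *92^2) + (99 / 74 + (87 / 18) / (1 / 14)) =-73285.65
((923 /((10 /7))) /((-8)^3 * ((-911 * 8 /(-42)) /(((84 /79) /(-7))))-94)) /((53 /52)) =5291559 /4881592295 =0.00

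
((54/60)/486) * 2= 1/270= 0.00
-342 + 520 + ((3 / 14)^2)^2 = 6838129 / 38416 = 178.00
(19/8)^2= 361/64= 5.64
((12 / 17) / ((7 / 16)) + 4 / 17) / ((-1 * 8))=-55 / 238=-0.23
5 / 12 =0.42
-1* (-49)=49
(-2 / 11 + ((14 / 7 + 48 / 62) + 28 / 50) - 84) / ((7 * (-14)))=344613 / 417725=0.82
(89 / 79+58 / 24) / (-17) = -3359 / 16116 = -0.21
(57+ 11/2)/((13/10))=625/13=48.08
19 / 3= 6.33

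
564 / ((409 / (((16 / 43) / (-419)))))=-9024 / 7368953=-0.00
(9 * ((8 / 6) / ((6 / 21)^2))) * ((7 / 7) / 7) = 21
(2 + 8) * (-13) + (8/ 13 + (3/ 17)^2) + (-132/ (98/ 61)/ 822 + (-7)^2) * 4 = 66.25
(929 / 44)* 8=1858 / 11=168.91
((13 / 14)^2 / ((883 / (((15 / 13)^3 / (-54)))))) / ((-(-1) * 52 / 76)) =-2375 / 58496984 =-0.00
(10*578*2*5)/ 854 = 28900/ 427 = 67.68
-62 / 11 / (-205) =62 / 2255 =0.03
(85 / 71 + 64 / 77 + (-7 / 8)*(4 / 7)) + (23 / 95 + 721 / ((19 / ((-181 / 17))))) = -402.26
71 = 71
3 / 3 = 1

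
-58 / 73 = -0.79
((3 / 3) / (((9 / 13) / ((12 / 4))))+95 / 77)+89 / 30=6571 / 770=8.53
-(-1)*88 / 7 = 88 / 7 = 12.57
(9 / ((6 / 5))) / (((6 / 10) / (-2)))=-25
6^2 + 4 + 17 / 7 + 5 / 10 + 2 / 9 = 5437 / 126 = 43.15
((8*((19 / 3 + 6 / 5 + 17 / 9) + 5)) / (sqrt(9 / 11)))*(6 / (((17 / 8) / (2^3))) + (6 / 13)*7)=3291728*sqrt(11) / 3315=3293.34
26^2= 676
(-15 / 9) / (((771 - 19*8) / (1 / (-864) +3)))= -12955 / 1604448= -0.01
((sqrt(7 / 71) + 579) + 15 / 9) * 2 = 2 * sqrt(497) / 71 + 3484 / 3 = 1161.96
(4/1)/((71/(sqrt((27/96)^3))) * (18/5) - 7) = 6300/660722927 + 1090560 * sqrt(2)/660722927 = 0.00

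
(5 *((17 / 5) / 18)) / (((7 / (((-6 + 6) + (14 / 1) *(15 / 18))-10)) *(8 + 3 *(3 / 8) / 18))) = 680 / 24381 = 0.03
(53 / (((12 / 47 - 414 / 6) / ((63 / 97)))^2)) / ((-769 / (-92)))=0.00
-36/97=-0.37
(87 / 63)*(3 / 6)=29 / 42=0.69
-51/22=-2.32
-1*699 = -699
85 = 85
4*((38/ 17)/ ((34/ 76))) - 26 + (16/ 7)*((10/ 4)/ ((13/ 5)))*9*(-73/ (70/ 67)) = -255536926/ 184093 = -1388.09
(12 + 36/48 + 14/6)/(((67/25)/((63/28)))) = 13575/1072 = 12.66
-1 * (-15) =15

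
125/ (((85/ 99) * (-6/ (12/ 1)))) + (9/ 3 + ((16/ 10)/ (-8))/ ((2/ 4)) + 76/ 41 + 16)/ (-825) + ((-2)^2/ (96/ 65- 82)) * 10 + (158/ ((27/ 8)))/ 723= -14278359720178889/ 48959983227375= -291.63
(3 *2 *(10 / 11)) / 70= 6 / 77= 0.08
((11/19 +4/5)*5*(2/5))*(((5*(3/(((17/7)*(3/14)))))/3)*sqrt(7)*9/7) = 90.14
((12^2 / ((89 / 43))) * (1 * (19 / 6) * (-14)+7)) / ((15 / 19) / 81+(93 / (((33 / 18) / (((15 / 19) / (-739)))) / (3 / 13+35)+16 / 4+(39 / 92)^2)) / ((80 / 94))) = 1062.70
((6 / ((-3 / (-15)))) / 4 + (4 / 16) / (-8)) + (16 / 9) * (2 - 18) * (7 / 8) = -5017 / 288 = -17.42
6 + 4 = 10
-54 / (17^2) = -54 / 289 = -0.19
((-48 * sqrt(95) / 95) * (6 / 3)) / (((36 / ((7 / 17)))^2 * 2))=-49 * sqrt(95) / 741285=-0.00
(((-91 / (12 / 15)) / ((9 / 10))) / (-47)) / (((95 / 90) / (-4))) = -9100 / 893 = -10.19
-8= -8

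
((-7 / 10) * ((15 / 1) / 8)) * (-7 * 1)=147 / 16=9.19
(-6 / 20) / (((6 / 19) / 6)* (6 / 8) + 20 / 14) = -0.20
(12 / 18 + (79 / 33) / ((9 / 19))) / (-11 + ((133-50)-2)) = 1699 / 20790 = 0.08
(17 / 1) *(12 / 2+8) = 238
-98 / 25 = -3.92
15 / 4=3.75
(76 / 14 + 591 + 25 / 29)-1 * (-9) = 123077 / 203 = 606.29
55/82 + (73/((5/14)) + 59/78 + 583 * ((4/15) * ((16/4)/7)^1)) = 1099396/3731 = 294.67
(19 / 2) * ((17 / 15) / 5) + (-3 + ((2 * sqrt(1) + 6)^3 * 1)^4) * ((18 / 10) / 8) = 9277129360247 / 600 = 15461882267.08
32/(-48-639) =-32/687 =-0.05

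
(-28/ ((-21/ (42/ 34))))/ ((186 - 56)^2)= 7/ 71825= 0.00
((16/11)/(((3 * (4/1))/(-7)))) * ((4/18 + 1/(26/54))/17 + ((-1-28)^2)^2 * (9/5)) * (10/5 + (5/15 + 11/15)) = -16307417621488/4922775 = -3312647.36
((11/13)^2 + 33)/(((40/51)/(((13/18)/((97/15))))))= 48433/10088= 4.80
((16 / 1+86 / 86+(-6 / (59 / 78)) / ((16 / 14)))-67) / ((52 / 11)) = -73909 / 6136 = -12.05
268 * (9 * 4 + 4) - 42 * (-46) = 12652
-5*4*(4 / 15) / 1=-16 / 3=-5.33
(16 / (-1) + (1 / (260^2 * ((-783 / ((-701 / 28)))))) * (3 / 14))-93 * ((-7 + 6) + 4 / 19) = 7545673712519 / 131409532800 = 57.42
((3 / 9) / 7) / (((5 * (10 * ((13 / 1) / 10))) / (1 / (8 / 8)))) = 0.00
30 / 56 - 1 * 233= -6509 / 28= -232.46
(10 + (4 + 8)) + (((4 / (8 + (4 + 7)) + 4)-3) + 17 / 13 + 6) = 7538 / 247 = 30.52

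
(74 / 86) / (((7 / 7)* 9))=37 / 387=0.10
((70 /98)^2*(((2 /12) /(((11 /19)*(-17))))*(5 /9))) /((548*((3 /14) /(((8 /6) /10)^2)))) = -0.00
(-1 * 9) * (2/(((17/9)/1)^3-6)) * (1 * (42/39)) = -26244/1001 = -26.22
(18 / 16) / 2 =9 / 16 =0.56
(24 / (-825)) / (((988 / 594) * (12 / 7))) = -63 / 6175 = -0.01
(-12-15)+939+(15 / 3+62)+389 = 1368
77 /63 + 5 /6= 37 /18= 2.06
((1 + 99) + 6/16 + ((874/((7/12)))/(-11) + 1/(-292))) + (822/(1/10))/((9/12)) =491237797/44968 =10924.16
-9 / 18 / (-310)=1 / 620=0.00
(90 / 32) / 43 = 45 / 688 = 0.07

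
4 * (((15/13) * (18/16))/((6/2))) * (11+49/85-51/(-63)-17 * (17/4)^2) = -25247883/49504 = -510.02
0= 0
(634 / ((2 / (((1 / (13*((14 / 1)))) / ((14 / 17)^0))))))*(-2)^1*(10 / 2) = -1585 / 91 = -17.42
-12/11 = -1.09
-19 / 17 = -1.12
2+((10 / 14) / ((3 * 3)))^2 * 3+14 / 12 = 8429 / 2646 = 3.19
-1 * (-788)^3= 489303872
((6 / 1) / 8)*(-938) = -1407 / 2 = -703.50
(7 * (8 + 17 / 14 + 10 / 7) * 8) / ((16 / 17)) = 2533 / 4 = 633.25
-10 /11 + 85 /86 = 75 /946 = 0.08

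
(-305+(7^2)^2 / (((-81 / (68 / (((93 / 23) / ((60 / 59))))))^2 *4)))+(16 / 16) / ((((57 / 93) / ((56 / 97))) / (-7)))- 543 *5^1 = -121344503328479612 / 40450396588443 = -2999.83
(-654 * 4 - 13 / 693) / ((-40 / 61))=110586961 / 27720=3989.43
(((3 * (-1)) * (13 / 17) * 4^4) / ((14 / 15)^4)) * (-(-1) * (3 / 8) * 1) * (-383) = 4537113750 / 40817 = 111157.45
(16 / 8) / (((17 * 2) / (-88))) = -88 / 17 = -5.18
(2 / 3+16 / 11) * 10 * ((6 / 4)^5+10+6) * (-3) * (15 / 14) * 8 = -12869.32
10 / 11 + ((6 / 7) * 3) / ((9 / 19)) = 488 / 77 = 6.34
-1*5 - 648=-653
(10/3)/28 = 5/42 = 0.12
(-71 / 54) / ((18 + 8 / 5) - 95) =355 / 20358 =0.02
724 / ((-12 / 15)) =-905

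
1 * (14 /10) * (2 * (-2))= -28 /5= -5.60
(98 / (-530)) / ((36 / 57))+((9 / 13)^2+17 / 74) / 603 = -1165430633 / 3996792540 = -0.29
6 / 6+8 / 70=39 / 35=1.11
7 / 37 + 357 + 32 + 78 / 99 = 476162 / 1221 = 389.98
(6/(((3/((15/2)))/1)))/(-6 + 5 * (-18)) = -0.16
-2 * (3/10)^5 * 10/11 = -243/55000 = -0.00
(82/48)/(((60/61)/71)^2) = 769060001/86400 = 8901.16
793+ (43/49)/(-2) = 77671/98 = 792.56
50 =50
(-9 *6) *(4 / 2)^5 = -1728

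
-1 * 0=0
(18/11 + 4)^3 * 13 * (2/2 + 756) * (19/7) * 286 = 1367910990.45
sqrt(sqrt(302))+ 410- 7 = 302^(1 / 4)+ 403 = 407.17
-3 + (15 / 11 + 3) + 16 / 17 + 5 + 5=2301 / 187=12.30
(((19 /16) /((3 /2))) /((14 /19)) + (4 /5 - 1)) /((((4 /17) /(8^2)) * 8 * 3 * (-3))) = -24973 /7560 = -3.30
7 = 7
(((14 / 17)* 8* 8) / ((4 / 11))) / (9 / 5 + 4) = 12320 / 493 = 24.99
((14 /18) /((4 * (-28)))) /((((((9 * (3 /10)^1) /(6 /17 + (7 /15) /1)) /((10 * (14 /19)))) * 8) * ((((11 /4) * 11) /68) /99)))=-0.43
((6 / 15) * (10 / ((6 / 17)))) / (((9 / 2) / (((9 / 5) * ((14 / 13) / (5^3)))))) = 952 / 24375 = 0.04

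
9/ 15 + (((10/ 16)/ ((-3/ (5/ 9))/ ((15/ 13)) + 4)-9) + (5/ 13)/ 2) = -80681/ 8840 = -9.13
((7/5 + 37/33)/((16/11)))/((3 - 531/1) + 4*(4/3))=-0.00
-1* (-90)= 90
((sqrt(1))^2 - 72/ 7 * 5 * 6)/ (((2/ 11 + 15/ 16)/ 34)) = -12883552/ 1379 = -9342.68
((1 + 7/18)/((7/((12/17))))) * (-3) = -50/119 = -0.42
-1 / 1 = -1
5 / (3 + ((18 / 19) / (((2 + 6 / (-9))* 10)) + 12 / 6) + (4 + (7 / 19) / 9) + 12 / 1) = 17100 / 72203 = 0.24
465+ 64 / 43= 20059 / 43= 466.49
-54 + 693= 639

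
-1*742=-742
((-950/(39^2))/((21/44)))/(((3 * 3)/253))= -10575400/287469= -36.79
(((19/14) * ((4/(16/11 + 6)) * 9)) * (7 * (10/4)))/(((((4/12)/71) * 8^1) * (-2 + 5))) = 1017.92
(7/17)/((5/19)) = 133/85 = 1.56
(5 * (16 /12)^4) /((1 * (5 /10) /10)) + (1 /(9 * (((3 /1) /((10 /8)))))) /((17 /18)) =870535 /2754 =316.10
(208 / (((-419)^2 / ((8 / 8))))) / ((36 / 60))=1040 / 526683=0.00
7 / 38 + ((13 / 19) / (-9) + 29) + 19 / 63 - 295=-70647 / 266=-265.59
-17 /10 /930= -17 /9300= -0.00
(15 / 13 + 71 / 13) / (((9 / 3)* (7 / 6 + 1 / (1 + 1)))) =86 / 65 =1.32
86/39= 2.21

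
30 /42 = 5 /7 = 0.71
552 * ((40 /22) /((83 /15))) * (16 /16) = 165600 /913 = 181.38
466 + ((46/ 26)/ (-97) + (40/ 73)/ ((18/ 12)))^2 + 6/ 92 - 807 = -1195622519516069/ 3508134490926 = -340.81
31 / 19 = 1.63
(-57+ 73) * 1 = 16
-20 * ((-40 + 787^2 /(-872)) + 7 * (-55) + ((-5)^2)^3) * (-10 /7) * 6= 1895254650 /763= 2483951.05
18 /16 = 9 /8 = 1.12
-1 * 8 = -8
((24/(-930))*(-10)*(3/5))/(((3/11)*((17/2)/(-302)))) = -53152/2635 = -20.17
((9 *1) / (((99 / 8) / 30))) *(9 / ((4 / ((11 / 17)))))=540 / 17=31.76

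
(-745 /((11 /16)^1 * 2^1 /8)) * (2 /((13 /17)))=-1621120 /143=-11336.50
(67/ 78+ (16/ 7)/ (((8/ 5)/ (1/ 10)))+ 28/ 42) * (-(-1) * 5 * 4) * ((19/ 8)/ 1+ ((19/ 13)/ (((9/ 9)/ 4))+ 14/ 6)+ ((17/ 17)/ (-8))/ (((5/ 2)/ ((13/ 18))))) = 22422443/ 63882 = 351.00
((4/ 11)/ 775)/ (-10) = -0.00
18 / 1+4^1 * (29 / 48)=245 / 12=20.42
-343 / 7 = -49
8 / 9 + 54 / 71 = 1054 / 639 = 1.65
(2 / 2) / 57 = 1 / 57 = 0.02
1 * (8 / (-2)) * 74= -296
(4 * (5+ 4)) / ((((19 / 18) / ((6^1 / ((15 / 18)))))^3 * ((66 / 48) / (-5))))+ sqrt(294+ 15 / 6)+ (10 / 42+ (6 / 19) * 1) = -1645625506241 / 39610725+ sqrt(1186) / 2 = -41527.73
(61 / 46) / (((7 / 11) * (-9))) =-671 / 2898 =-0.23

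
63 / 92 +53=4939 / 92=53.68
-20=-20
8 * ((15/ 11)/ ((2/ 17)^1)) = 1020/ 11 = 92.73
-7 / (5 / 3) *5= -21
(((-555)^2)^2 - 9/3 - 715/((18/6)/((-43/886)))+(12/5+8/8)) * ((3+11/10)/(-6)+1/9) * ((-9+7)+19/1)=-2207918607548724541/2392200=-922965725085.16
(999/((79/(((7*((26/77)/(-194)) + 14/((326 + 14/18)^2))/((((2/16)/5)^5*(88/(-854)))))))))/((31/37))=44943798712659840000000/248619929359153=180773113.52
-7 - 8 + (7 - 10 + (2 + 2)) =-14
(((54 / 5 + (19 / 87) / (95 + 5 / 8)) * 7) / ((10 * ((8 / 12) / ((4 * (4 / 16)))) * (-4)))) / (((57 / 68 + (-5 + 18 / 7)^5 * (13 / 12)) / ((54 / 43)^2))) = 10276868271411 / 208394263030000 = 0.05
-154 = -154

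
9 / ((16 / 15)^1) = 135 / 16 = 8.44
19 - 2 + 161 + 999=1177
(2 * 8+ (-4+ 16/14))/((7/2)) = 184/49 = 3.76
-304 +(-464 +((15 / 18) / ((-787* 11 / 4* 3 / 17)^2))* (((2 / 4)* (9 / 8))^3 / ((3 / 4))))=-7367260458291 / 9592787072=-768.00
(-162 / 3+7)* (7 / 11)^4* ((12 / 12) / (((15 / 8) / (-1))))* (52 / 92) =11736088 / 5051145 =2.32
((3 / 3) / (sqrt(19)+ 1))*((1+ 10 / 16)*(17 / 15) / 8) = -221 / 17280+ 221*sqrt(19) / 17280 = 0.04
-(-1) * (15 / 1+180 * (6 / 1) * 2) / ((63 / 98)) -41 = 3342.33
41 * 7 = 287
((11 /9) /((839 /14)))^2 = 23716 /57017601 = 0.00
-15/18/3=-5/18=-0.28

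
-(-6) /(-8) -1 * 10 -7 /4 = -25 /2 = -12.50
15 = 15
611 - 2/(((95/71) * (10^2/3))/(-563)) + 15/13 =39359447/61750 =637.40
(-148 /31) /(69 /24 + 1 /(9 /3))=-3552 /2387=-1.49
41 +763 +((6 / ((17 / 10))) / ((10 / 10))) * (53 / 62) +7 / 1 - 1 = 428460 / 527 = 813.02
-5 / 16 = -0.31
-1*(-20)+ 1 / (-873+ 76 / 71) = 1238069 / 61907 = 20.00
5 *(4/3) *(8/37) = 160/111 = 1.44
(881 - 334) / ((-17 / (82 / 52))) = -22427 / 442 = -50.74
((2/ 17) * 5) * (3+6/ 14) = 240/ 119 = 2.02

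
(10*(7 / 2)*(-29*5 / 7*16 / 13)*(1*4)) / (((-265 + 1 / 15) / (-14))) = -4872000 / 25831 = -188.61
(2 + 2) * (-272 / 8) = -136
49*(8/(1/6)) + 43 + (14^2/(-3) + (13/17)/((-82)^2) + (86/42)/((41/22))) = 5594928005/2400468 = 2330.77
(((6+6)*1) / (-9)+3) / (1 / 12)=20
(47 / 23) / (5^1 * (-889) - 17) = -47 / 102626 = -0.00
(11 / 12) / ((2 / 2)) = 11 / 12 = 0.92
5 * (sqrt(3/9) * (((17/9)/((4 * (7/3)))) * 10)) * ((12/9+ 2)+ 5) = 48.69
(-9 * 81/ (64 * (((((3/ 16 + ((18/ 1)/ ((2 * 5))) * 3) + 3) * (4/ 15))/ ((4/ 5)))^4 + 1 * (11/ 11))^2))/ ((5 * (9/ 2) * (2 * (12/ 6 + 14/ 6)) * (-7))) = 1274019840000000/ 708870358676802809851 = 0.00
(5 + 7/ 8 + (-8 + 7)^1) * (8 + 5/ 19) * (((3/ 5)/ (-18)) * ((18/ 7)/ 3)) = -6123/ 5320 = -1.15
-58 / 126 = -29 / 63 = -0.46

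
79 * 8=632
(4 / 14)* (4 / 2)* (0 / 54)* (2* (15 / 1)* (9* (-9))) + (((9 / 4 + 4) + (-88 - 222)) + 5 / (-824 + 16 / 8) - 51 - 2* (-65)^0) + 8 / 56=-356.61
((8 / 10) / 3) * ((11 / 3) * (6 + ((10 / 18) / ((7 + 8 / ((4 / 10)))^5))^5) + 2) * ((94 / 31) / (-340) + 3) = 81528230947417250944785836129772831444682734746 / 4258922963316874489300709696003921581668373725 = 19.14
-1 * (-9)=9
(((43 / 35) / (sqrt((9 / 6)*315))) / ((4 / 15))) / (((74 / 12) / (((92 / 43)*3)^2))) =38088*sqrt(210) / 389795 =1.42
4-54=-50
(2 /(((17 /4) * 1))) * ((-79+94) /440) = 3 /187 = 0.02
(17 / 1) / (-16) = -17 / 16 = -1.06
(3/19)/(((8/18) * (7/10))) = 135/266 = 0.51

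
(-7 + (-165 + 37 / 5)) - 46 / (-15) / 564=-139247 / 846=-164.59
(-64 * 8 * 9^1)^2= 21233664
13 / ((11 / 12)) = 14.18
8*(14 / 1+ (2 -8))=64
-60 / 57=-20 / 19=-1.05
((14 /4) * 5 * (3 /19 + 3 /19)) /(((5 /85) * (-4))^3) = -515865 /1216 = -424.23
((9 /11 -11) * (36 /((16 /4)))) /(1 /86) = -7880.73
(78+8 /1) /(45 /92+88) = 7912 /8141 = 0.97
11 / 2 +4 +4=27 / 2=13.50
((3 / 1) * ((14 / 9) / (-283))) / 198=-0.00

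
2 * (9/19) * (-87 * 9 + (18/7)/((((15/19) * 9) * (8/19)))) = -985497/1330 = -740.98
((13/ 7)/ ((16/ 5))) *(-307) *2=-19955/ 56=-356.34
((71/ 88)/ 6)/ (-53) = -71/ 27984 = -0.00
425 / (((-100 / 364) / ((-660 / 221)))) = 4620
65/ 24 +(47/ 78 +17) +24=13825/ 312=44.31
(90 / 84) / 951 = 0.00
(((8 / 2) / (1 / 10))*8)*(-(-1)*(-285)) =-91200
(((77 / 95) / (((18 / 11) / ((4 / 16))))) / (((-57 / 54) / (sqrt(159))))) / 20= -847 * sqrt(159) / 144400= -0.07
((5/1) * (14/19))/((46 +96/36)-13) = 210/2033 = 0.10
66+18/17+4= 1208/17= 71.06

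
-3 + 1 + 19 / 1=17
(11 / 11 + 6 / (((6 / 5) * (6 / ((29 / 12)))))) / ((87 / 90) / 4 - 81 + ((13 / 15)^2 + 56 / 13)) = -70525 / 1771369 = -0.04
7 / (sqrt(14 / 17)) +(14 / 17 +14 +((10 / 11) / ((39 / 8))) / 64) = sqrt(238) / 2 +432517 / 29172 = 22.54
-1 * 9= -9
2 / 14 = 1 / 7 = 0.14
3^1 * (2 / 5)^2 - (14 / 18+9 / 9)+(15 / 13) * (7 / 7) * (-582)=-1968046 / 2925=-672.84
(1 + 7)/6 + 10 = 34/3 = 11.33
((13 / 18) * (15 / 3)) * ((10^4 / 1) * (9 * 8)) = 2600000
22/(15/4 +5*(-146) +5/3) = -264/8695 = -0.03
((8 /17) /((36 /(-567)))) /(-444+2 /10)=0.02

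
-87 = -87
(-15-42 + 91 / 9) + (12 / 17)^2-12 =-151874 / 2601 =-58.39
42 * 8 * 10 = 3360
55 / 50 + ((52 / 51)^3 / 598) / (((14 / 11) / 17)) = 14116553 / 12562830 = 1.12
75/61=1.23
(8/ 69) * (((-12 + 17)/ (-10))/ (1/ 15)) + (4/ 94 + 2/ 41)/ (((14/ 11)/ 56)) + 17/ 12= 2428321/ 531852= 4.57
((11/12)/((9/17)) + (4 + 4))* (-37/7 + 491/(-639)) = -7115270/120771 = -58.92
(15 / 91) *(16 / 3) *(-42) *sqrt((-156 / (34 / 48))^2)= -138240 / 17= -8131.76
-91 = -91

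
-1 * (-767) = 767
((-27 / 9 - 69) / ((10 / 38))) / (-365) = 1368 / 1825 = 0.75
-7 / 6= -1.17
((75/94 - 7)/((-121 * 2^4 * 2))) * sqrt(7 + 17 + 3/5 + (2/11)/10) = 53 * sqrt(74470)/1819840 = 0.01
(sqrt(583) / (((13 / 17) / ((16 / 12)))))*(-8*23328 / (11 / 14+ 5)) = -731136*sqrt(583) / 13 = -1357966.62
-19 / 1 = -19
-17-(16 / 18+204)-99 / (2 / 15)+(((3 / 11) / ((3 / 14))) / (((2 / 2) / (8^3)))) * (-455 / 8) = -7529189 / 198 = -38026.21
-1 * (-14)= 14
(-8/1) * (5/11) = -40/11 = -3.64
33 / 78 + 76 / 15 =2141 / 390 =5.49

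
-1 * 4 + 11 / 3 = -1 / 3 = -0.33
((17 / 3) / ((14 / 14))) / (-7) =-17 / 21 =-0.81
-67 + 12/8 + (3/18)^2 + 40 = -917/36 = -25.47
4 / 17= 0.24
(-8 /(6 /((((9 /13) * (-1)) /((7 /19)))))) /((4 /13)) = 57 /7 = 8.14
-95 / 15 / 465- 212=-295759 / 1395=-212.01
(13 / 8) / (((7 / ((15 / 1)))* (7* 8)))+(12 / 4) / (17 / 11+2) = 37031 / 40768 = 0.91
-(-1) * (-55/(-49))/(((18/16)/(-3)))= -440/147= -2.99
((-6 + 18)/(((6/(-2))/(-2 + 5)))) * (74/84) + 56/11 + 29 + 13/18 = 33599/1386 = 24.24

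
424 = 424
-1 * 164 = -164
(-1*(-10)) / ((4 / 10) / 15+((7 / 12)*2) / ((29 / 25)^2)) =1261500 / 112739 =11.19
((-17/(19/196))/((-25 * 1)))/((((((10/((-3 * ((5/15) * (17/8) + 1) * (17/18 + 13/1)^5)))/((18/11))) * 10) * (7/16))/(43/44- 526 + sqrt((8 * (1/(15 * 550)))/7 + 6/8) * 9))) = 366686514.95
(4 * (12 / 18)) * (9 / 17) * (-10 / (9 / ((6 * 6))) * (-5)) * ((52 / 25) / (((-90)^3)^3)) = -13 / 8575713949218750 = -0.00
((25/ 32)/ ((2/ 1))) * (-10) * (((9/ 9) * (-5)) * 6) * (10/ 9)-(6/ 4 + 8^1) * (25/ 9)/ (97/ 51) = 90275/ 776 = 116.33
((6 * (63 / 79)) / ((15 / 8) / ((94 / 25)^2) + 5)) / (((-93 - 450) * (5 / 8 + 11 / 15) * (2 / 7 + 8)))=-748161792 / 4904632798999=-0.00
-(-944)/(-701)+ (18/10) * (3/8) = -18833/28040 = -0.67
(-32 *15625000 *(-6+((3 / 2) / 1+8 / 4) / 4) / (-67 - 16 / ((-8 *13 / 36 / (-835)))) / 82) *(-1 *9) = 3656250000 / 60991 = 59947.37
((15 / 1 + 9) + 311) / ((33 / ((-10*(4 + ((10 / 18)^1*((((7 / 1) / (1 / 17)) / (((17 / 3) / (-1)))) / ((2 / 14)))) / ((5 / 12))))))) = 214400 / 11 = 19490.91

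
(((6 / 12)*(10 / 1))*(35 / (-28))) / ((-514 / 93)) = 2325 / 2056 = 1.13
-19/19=-1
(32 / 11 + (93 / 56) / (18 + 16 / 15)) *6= 17.98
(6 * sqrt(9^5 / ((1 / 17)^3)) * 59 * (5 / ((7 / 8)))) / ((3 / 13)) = 253478160 * sqrt(17) / 7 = 149302461.07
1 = 1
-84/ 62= -42/ 31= -1.35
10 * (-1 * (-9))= 90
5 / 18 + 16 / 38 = 239 / 342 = 0.70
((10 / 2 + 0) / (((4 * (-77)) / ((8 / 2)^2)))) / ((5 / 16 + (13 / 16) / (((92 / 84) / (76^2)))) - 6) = -1472 / 24251227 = -0.00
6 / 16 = 3 / 8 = 0.38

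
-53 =-53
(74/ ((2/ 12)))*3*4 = 5328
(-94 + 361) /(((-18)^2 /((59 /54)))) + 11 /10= 58331 /29160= 2.00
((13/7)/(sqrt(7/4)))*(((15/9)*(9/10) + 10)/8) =299*sqrt(7)/392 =2.02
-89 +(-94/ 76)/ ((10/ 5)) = -6811/ 76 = -89.62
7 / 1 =7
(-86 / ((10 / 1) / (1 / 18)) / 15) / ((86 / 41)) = -41 / 2700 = -0.02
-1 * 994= -994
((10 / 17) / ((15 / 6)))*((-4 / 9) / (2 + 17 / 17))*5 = -80 / 459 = -0.17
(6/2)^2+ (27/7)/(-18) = 123/14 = 8.79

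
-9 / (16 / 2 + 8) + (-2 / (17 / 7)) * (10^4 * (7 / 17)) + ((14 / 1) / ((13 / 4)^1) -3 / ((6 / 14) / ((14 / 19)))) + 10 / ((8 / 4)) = -3868862847 / 1142128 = -3387.42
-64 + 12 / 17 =-1076 / 17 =-63.29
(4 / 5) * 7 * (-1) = -28 / 5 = -5.60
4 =4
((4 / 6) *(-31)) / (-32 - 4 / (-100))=1550 / 2397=0.65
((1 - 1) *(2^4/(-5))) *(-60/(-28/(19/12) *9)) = 0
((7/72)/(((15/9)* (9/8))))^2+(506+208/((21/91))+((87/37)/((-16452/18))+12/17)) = 14752959989119/10477661850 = 1408.04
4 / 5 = 0.80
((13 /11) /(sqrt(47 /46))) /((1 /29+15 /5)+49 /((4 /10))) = 754 *sqrt(2162) /3764277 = 0.01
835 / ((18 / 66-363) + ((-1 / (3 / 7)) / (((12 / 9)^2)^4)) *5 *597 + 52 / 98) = -29495459840 / 37425079799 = -0.79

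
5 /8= 0.62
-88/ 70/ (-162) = 22/ 2835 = 0.01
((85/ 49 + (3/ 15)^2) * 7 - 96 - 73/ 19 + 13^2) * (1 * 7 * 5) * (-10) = -28553.26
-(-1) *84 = 84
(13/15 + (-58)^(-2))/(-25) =-43747/1261500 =-0.03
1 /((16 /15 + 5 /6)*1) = 10 /19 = 0.53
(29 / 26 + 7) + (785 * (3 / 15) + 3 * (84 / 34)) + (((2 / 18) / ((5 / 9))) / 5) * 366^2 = 61114977 / 11050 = 5530.77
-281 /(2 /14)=-1967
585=585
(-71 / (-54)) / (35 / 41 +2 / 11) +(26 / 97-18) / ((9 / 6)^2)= -6.61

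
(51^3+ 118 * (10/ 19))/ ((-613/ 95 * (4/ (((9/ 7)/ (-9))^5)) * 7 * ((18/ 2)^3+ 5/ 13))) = 163900685/ 2735323249736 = 0.00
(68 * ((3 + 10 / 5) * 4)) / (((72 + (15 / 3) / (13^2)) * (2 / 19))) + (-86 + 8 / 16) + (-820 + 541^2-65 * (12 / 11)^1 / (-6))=78190431093 / 267806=291966.69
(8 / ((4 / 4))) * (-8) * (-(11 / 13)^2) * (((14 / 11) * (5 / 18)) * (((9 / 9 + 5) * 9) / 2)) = 437.40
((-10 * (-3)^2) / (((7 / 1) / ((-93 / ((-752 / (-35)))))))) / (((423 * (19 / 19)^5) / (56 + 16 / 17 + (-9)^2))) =5452125 / 300424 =18.15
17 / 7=2.43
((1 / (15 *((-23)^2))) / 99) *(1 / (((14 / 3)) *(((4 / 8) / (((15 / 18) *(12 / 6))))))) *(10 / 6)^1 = 5 / 3299373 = 0.00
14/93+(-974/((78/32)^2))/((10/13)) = -3862102/18135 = -212.96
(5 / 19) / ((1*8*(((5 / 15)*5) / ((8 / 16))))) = 3 / 304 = 0.01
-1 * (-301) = 301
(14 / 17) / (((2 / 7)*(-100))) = -49 / 1700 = -0.03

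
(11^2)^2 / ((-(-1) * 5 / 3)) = 43923 / 5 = 8784.60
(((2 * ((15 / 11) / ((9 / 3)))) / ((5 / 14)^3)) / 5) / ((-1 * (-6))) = 0.67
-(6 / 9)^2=-4 / 9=-0.44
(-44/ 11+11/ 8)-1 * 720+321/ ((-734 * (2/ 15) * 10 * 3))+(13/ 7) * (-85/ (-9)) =-32609611/ 46242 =-705.19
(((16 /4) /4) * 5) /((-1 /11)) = -55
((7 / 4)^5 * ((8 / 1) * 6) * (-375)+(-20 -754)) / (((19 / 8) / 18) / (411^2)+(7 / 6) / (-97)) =2795612110942563 / 113507540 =24629307.54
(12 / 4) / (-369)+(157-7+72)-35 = 23000 / 123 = 186.99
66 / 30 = 11 / 5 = 2.20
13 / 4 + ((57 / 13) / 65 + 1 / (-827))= 9269771 / 2795260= 3.32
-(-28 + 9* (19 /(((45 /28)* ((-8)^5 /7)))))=1147811 /40960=28.02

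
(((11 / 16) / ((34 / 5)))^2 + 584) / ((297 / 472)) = 3398983097 / 3662208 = 928.12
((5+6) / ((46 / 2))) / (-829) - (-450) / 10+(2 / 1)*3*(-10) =-286016 / 19067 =-15.00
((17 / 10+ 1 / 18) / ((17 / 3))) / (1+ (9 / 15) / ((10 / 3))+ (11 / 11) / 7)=0.23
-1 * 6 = -6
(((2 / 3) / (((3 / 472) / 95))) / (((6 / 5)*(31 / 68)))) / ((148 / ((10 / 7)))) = 38114000 / 216783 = 175.82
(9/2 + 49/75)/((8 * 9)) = 773/10800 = 0.07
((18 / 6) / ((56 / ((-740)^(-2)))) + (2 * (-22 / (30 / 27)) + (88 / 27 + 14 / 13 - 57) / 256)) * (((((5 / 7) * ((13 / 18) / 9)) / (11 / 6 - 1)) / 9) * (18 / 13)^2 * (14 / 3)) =-856907689289 / 314836048800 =-2.72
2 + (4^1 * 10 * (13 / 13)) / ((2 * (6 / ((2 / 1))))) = 26 / 3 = 8.67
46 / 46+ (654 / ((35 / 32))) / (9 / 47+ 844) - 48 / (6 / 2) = -19846809 / 1388695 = -14.29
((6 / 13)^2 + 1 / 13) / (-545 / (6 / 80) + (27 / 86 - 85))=-12642 / 320533681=-0.00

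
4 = 4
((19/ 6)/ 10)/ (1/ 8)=38/ 15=2.53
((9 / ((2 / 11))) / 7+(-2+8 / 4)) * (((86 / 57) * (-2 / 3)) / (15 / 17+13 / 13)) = -8041 / 2128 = -3.78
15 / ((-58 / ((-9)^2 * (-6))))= 3645 / 29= 125.69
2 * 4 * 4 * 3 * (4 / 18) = 64 / 3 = 21.33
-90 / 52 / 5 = -9 / 26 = -0.35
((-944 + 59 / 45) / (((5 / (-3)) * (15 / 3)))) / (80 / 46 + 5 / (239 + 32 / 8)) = 79030323 / 1229375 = 64.28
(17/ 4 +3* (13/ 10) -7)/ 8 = 23/ 160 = 0.14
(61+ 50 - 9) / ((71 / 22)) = 31.61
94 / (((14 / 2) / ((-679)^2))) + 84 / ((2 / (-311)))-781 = 6177279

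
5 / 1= 5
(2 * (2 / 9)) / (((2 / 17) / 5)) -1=17.89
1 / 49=0.02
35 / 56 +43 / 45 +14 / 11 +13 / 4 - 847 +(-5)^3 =-965.90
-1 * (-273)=273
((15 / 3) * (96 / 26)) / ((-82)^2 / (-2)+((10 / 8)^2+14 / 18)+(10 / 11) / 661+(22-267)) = -251285760 / 49064129413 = -0.01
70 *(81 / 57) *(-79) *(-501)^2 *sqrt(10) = -37476959310 *sqrt(10) / 19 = -6237502694.58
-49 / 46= -1.07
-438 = -438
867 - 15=852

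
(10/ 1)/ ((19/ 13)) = 130/ 19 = 6.84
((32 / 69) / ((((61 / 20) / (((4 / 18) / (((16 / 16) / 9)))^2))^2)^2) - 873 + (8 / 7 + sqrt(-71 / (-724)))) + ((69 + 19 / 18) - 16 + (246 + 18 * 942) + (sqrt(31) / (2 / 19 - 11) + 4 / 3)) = -19 * sqrt(31) / 207 + sqrt(12851) / 362 + 657528562347911 / 40125247218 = 16386.71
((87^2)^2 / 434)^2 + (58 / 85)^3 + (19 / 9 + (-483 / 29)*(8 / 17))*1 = 526079411010201413504717 / 30190947538500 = 17425071218.43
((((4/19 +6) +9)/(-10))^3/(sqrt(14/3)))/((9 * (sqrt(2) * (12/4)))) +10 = 10 - 24137569 * sqrt(21)/2592702000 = 9.96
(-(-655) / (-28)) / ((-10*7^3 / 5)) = 655 / 19208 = 0.03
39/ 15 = 13/ 5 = 2.60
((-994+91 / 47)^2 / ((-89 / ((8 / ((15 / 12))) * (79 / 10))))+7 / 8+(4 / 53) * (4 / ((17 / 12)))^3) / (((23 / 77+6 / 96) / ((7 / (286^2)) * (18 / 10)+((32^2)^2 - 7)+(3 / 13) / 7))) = -17184218298828398086952165409117 / 10587362074909798750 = -1623087807637.37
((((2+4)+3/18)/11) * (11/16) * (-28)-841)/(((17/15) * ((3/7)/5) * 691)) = -3577525/281928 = -12.69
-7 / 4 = -1.75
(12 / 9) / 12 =1 / 9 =0.11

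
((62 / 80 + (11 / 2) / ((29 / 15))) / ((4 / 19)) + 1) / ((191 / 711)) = 60023331 / 886240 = 67.73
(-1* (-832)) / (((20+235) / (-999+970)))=-24128 / 255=-94.62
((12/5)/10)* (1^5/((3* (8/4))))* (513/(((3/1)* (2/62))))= 5301/25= 212.04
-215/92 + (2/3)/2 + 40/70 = -2767/1932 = -1.43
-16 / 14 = -8 / 7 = -1.14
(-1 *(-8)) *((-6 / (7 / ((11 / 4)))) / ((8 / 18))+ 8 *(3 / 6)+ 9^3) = 40751 / 7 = 5821.57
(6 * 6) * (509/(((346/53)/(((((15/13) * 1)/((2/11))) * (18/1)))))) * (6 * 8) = 34612570080/2249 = 15390204.57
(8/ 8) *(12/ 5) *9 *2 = 216/ 5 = 43.20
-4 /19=-0.21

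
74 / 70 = 37 / 35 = 1.06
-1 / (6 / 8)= -1.33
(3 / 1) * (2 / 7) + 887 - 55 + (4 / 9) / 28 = 52471 / 63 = 832.87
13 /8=1.62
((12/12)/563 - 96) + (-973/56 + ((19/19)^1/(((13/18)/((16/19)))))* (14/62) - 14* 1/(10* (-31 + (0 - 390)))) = -8211020089889/72595404440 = -113.11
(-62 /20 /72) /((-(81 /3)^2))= 31 /524880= 0.00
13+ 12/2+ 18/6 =22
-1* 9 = -9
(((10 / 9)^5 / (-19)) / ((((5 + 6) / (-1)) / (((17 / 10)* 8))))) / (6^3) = 0.00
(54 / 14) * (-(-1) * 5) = 135 / 7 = 19.29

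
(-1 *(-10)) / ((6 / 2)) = 10 / 3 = 3.33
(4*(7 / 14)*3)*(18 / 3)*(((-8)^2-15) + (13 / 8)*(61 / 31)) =116505 / 62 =1879.11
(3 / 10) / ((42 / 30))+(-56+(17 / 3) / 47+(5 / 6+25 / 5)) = -49184 / 987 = -49.83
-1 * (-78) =78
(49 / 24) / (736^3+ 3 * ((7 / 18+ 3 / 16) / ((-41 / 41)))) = 0.00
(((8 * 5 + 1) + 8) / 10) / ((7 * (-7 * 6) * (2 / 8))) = -1 / 15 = -0.07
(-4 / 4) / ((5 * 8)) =-1 / 40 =-0.02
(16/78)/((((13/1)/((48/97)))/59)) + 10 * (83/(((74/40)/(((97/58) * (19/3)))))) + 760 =290890882508/52769067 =5512.53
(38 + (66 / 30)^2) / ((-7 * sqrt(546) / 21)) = -153 * sqrt(546) / 650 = -5.50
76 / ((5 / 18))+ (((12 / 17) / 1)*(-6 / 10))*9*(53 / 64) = 367803 / 1360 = 270.44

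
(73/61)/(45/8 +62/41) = 23944/142801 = 0.17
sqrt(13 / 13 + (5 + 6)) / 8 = sqrt(3) / 4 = 0.43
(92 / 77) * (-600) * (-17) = 938400 / 77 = 12187.01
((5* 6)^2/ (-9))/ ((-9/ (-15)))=-500/ 3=-166.67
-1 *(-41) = 41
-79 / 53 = -1.49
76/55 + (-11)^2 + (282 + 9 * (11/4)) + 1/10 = 429.23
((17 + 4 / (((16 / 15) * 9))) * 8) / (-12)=-209 / 18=-11.61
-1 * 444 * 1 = -444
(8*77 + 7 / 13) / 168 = 1145 / 312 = 3.67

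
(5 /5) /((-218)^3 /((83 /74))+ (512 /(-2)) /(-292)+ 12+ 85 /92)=-557428 /5148861847433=-0.00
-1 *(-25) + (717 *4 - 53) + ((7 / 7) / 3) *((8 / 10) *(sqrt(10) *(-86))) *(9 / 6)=2840 - 172 *sqrt(10) / 5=2731.22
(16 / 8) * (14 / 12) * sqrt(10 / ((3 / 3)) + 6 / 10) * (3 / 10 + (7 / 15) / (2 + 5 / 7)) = 1883 * sqrt(265) / 8550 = 3.59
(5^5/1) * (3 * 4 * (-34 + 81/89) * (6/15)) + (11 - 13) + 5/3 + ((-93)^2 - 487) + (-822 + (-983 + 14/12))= -261654917/534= -489990.48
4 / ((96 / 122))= 61 / 12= 5.08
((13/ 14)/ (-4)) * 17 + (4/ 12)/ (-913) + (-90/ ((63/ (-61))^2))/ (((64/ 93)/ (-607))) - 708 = 105524931763/ 1431584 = 73712.01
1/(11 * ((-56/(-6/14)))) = 3/4312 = 0.00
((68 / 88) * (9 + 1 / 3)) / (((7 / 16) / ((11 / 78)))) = 272 / 117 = 2.32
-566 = -566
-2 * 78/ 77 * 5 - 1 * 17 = -2089/ 77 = -27.13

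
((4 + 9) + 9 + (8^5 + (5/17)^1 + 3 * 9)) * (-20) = -11157880/17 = -656345.88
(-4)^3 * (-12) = 768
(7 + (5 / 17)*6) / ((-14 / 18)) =-1341 / 119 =-11.27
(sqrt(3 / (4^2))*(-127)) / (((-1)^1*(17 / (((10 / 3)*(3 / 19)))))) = 635*sqrt(3) / 646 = 1.70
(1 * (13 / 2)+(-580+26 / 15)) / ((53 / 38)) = -409.95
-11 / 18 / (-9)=11 / 162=0.07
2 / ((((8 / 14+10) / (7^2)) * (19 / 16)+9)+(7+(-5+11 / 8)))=1372 / 8665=0.16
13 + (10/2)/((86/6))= 574/43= 13.35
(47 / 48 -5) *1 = -193 / 48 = -4.02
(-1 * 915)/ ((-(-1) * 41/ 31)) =-28365/ 41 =-691.83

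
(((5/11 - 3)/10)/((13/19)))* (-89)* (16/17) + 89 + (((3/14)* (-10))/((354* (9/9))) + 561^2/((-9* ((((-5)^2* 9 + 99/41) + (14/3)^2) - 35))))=-4886240391301/113361978730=-43.10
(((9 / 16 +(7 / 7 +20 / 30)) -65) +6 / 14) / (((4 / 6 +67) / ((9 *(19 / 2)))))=-3581937 / 45472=-78.77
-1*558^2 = -311364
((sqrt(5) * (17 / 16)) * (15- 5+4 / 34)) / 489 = 0.05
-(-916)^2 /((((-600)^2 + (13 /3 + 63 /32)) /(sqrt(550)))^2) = -170120282112 /47777416718641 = -0.00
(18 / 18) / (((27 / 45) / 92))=460 / 3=153.33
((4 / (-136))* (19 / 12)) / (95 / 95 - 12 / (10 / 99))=5 / 12648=0.00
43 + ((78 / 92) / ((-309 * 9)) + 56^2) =135558905 / 42642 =3179.00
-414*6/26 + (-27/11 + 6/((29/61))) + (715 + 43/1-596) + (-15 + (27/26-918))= -545703/638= -855.33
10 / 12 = 5 / 6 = 0.83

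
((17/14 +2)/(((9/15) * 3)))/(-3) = -0.60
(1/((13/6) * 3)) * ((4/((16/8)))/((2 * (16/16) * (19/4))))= 0.03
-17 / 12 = -1.42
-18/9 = -2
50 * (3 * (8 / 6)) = 200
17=17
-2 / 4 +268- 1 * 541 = -547 / 2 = -273.50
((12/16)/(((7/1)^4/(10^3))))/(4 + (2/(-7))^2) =15/196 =0.08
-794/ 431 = -1.84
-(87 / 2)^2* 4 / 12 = -2523 / 4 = -630.75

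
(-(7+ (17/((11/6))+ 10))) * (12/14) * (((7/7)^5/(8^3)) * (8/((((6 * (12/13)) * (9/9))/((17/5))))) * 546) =-117.94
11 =11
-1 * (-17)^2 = -289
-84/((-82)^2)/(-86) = 21/144566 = 0.00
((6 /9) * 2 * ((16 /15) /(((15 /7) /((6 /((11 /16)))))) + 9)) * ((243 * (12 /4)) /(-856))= -891729 /58850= -15.15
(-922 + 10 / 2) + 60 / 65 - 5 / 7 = -83428 / 91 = -916.79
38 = 38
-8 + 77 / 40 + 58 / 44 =-2093 / 440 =-4.76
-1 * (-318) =318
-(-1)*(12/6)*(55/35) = 22/7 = 3.14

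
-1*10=-10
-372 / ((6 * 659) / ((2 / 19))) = -124 / 12521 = -0.01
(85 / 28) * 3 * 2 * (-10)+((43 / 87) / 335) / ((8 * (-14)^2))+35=-6724334357 / 45699360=-147.14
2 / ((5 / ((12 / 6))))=4 / 5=0.80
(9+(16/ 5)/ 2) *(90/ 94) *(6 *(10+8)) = 51516/ 47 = 1096.09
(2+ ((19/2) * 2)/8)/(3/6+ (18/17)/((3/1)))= 595/116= 5.13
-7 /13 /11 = -7 /143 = -0.05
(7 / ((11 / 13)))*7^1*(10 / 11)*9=57330 / 121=473.80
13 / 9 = 1.44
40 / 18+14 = 146 / 9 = 16.22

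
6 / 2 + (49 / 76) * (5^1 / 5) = 3.64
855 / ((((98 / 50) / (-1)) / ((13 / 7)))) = -277875 / 343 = -810.13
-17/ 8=-2.12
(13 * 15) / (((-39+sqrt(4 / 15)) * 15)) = -7605 / 22811 - 26 * sqrt(15) / 22811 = -0.34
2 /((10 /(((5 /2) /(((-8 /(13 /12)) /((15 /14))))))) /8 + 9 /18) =-260 /383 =-0.68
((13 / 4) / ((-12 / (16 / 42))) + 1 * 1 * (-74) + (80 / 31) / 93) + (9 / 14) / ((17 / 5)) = -76046122 / 1029231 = -73.89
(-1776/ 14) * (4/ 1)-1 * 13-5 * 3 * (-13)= -2278/ 7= -325.43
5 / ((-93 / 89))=-445 / 93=-4.78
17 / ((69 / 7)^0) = 17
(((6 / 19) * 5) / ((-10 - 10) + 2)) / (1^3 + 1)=-5 / 114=-0.04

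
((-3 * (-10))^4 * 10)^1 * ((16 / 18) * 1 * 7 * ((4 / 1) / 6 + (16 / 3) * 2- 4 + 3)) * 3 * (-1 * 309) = -482781600000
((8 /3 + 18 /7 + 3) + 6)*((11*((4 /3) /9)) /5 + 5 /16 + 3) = 2349841 /45360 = 51.80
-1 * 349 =-349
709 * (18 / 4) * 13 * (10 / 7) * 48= 19908720 / 7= 2844102.86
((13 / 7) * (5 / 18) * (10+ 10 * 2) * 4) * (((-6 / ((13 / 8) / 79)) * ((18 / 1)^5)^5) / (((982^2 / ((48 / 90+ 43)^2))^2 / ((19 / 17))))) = -324654193818888143216221850074094661556764672 / 172907144468975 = -1877621626428174309339519000000.00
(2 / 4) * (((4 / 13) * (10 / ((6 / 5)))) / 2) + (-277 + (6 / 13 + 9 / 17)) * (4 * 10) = -7319335 / 663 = -11039.72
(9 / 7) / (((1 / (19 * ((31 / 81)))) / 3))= 589 / 21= 28.05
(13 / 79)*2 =26 / 79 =0.33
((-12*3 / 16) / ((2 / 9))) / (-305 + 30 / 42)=189 / 5680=0.03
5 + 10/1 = 15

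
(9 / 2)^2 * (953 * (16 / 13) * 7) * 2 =4322808 / 13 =332523.69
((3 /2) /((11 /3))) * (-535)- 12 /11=-4839 /22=-219.95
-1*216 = -216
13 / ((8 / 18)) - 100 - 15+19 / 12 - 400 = -2905 / 6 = -484.17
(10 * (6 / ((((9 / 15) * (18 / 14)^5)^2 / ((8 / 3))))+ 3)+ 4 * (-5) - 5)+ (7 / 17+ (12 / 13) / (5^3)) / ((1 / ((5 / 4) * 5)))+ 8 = 7160679376665751 / 138704283471780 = 51.63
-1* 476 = -476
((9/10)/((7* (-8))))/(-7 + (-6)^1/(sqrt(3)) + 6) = -9/6160 + 9* sqrt(3)/3080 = 0.00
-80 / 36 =-20 / 9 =-2.22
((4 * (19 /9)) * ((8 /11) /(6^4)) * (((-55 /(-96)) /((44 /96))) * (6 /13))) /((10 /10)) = 95 /34749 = 0.00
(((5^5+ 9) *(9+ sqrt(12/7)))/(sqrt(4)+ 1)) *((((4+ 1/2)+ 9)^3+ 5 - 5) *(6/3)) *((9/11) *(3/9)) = 30843261 *sqrt(21)/77+ 277589349/22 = 14453302.59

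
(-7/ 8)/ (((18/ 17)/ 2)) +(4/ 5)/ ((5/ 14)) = 1057/ 1800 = 0.59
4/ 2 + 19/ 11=41/ 11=3.73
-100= -100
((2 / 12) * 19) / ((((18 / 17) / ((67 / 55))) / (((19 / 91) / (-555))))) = -411179 / 299999700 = -0.00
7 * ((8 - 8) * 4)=0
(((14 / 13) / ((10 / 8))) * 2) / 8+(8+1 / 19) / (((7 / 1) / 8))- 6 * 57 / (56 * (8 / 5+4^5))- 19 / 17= 3572146829 / 430649440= 8.29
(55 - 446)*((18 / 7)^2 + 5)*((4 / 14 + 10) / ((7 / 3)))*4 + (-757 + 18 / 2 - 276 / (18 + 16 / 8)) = -80820.88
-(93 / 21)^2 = -961 / 49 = -19.61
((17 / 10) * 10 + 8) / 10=5 / 2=2.50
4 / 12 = 1 / 3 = 0.33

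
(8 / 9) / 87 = 8 / 783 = 0.01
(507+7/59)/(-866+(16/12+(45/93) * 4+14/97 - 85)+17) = -33738540/61911827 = -0.54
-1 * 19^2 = -361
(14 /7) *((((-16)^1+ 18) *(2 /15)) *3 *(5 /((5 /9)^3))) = 5832 /125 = 46.66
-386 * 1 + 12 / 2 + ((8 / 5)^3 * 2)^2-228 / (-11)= -292.16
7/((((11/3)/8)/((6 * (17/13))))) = 17136/143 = 119.83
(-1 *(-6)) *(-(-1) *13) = 78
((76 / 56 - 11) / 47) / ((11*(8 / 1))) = -135 / 57904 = -0.00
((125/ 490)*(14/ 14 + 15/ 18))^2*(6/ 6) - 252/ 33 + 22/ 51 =-451690541/ 64654128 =-6.99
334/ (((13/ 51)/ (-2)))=-34068/ 13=-2620.62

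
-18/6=-3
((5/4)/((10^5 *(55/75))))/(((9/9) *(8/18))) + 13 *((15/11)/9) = 4160081/2112000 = 1.97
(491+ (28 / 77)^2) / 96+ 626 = 2443681 / 3872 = 631.12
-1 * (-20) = 20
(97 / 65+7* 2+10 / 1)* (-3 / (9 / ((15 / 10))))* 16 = -203.94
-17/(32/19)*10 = -1615/16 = -100.94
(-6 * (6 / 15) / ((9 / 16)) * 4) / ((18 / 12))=-512 / 45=-11.38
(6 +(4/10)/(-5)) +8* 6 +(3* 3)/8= 11009/200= 55.04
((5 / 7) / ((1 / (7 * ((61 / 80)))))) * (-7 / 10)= -427 / 160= -2.67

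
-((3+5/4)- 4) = -1/4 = -0.25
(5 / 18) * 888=740 / 3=246.67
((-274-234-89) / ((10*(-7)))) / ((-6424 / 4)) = -597 / 112420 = -0.01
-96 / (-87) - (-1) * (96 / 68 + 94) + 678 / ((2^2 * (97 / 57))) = 18757147 / 95642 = 196.12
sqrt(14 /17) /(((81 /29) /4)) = 116* sqrt(238) /1377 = 1.30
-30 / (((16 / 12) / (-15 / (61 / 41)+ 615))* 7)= -830250 / 427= -1944.38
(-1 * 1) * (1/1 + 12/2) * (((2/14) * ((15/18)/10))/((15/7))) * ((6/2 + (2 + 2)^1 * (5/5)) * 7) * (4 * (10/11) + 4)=-2401/165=-14.55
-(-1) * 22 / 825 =2 / 75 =0.03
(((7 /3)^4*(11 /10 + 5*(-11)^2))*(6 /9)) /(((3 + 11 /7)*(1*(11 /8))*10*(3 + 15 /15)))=9260657 /194400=47.64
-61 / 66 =-0.92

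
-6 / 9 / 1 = -2 / 3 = -0.67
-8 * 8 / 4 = -16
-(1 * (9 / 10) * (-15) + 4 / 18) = 239 / 18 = 13.28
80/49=1.63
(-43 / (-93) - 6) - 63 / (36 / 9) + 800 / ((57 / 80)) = 7785539 / 7068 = 1101.52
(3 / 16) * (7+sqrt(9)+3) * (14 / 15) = 91 / 40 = 2.28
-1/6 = -0.17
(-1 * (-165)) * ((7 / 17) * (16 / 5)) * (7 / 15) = 8624 / 85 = 101.46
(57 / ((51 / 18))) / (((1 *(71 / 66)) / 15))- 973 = -835831 / 1207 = -692.49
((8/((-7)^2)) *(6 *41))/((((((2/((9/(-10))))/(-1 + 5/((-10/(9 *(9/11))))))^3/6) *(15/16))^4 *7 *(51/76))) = 109703119.70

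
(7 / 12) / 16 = 7 / 192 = 0.04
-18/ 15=-6/ 5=-1.20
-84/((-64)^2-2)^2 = -21/4190209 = -0.00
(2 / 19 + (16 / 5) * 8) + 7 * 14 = 123.71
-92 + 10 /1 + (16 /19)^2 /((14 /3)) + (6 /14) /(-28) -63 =-144.86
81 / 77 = 1.05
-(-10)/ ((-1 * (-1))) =10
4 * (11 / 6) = 22 / 3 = 7.33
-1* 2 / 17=-2 / 17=-0.12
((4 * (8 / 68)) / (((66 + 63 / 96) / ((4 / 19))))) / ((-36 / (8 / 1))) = -2048 / 6200631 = -0.00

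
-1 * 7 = -7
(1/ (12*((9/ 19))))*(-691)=-13129/ 108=-121.56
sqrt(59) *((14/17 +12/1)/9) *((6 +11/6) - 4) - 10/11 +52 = 2507 *sqrt(59)/459 +562/11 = 93.04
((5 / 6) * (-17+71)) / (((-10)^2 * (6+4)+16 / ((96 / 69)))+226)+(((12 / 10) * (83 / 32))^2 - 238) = -228.28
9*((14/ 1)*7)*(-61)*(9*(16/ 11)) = -704317.09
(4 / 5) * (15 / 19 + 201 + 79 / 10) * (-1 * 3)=-503.25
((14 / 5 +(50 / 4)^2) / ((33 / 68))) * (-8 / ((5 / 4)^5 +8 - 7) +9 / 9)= -218633311 / 684585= -319.37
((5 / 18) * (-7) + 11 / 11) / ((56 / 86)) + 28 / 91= -7487 / 6552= -1.14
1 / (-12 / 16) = -4 / 3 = -1.33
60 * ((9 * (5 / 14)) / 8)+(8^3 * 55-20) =788595 / 28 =28164.11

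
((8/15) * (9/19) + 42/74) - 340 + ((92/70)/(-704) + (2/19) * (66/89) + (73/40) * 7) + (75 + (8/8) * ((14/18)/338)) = -294661368878797/1172425494240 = -251.33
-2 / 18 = -1 / 9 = -0.11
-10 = -10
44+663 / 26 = 139 / 2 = 69.50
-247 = -247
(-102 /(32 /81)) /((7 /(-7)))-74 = 2947 /16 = 184.19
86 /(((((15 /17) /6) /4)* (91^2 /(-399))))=-666672 /5915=-112.71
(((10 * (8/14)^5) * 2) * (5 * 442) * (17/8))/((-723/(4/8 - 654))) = 62853107200/12151461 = 5172.47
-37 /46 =-0.80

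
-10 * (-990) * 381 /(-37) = -3771900 /37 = -101943.24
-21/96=-7/32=-0.22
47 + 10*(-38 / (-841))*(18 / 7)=283529 / 5887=48.16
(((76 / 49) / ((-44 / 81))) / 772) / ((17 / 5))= -7695 / 7073836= -0.00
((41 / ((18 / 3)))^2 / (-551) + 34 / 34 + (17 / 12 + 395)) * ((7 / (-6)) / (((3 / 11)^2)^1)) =-6232.22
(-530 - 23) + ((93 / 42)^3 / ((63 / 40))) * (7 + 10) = -9417542 / 21609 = -435.82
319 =319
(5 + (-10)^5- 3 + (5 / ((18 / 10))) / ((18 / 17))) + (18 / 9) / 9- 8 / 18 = -16199287 / 162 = -99995.60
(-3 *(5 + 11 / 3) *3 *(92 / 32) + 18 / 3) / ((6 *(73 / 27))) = -7857 / 584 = -13.45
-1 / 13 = -0.08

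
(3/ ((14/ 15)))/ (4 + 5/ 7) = 15/ 22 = 0.68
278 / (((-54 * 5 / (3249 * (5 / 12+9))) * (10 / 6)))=-5670227 / 300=-18900.76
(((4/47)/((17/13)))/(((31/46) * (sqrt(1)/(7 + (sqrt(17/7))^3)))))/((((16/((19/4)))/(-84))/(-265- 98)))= 6186609 * sqrt(119)/20398 + 303143841/49538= 9427.98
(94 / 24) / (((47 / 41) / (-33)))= -112.75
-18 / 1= -18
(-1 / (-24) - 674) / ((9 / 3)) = -16175 / 72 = -224.65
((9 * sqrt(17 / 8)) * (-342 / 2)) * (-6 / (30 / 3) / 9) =513 * sqrt(34) / 20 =149.56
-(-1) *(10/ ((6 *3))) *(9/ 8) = 5/ 8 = 0.62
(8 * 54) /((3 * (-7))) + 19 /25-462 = -84317 /175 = -481.81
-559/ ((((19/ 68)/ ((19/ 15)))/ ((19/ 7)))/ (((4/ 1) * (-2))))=5777824/ 105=55026.90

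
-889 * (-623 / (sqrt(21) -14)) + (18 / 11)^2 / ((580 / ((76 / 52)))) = -50529669503 / 1140425 -79121 * sqrt(21) / 25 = -58810.87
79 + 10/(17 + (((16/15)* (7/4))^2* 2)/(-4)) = 273457/3433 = 79.66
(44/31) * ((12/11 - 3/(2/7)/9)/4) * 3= -0.08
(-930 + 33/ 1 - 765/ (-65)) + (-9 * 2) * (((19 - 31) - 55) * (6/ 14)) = -33522/ 91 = -368.37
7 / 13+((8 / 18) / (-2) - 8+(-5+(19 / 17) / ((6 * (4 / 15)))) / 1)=-190709 / 15912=-11.99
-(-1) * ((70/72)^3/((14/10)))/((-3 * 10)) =-6125/279936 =-0.02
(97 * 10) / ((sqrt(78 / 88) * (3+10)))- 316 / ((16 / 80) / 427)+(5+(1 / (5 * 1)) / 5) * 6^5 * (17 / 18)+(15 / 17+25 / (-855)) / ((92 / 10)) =-1065841476316 / 1671525+1940 * sqrt(429) / 507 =-637566.89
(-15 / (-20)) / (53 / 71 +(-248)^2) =213 / 17467348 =0.00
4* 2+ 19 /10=99 /10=9.90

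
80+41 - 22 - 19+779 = 859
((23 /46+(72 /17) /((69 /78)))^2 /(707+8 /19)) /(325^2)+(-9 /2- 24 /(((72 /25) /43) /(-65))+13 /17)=2426185304330213603 /104182087514700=23287.93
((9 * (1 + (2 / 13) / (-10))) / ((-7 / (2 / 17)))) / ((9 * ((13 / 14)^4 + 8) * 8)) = -87808 / 371157345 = -0.00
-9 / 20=-0.45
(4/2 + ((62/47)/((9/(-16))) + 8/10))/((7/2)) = 1924/14805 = 0.13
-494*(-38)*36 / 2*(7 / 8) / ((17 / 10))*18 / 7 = 7602660 / 17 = 447215.29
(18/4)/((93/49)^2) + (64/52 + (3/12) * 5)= 3.73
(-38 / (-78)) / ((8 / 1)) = 19 / 312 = 0.06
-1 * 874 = -874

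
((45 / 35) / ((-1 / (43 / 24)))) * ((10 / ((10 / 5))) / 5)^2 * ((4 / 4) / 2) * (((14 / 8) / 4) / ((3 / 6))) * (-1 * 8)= 129 / 16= 8.06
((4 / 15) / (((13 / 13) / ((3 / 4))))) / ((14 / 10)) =1 / 7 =0.14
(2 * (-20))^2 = 1600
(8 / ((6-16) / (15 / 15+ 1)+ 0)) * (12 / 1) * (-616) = 59136 / 5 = 11827.20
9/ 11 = 0.82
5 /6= 0.83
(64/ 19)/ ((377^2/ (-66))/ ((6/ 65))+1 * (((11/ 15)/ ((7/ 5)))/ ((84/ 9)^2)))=-34771968/ 240826158107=-0.00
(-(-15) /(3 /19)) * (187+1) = 17860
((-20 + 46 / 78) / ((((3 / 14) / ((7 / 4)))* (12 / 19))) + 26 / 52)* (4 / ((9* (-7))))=703363 / 44226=15.90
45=45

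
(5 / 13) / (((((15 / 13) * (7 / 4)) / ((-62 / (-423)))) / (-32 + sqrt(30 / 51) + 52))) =248 * sqrt(170) / 151011 + 4960 / 8883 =0.58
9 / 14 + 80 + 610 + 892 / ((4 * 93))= 902339 / 1302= 693.04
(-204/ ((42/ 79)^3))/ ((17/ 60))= -4930390/ 1029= -4791.44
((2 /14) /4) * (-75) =-75 /28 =-2.68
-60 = -60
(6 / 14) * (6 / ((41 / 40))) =720 / 287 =2.51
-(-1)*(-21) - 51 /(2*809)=-34029 /1618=-21.03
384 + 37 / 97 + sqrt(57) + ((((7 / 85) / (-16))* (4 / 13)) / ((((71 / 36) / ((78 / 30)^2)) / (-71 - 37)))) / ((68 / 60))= sqrt(57) + 19152012407 / 49758575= 392.45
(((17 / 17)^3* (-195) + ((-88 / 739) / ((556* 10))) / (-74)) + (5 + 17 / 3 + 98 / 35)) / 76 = -20698486909 / 8665543560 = -2.39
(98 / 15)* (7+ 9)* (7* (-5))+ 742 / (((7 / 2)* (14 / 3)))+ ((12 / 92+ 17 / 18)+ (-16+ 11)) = -10482539 / 2898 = -3617.16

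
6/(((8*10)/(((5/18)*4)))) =1/12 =0.08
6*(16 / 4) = 24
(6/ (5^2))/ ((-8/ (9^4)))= -19683/ 100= -196.83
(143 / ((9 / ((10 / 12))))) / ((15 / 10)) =8.83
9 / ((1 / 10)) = 90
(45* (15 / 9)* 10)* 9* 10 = 67500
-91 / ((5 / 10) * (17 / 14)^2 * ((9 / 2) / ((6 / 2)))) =-82.29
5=5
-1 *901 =-901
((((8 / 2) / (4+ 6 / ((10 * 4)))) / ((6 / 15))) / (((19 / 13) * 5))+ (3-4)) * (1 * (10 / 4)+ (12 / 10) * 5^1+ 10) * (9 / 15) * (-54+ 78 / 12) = 353.39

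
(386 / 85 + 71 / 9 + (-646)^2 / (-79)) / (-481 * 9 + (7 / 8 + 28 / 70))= 2547964232 / 2092368483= 1.22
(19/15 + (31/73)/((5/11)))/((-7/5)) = -1.57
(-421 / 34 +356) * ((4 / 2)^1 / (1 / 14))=163562 / 17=9621.29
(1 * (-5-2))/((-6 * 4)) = 7/24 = 0.29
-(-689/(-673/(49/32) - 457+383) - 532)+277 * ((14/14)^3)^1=20322297/25162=807.66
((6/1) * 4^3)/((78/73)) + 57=416.38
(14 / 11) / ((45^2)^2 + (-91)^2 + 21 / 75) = 350 / 1129949227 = 0.00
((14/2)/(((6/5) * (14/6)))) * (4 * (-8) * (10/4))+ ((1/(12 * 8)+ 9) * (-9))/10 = -13319/64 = -208.11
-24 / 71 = -0.34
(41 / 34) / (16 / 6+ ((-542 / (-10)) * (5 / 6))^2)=0.00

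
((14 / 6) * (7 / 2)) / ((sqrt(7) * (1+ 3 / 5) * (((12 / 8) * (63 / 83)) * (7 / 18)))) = 415 * sqrt(7) / 252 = 4.36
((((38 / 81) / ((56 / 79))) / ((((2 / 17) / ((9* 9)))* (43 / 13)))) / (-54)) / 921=-331721 / 119759472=-0.00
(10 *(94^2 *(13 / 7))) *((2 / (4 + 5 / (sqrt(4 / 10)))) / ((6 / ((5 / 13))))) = -3534400 / 1953 + 2209000 *sqrt(10) / 1953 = 1767.06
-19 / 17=-1.12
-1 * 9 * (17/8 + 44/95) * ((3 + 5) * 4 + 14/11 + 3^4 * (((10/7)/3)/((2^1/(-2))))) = 128979/1045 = 123.42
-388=-388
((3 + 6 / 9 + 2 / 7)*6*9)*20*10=298800 / 7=42685.71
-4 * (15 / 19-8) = 28.84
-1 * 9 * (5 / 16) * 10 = -225 / 8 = -28.12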